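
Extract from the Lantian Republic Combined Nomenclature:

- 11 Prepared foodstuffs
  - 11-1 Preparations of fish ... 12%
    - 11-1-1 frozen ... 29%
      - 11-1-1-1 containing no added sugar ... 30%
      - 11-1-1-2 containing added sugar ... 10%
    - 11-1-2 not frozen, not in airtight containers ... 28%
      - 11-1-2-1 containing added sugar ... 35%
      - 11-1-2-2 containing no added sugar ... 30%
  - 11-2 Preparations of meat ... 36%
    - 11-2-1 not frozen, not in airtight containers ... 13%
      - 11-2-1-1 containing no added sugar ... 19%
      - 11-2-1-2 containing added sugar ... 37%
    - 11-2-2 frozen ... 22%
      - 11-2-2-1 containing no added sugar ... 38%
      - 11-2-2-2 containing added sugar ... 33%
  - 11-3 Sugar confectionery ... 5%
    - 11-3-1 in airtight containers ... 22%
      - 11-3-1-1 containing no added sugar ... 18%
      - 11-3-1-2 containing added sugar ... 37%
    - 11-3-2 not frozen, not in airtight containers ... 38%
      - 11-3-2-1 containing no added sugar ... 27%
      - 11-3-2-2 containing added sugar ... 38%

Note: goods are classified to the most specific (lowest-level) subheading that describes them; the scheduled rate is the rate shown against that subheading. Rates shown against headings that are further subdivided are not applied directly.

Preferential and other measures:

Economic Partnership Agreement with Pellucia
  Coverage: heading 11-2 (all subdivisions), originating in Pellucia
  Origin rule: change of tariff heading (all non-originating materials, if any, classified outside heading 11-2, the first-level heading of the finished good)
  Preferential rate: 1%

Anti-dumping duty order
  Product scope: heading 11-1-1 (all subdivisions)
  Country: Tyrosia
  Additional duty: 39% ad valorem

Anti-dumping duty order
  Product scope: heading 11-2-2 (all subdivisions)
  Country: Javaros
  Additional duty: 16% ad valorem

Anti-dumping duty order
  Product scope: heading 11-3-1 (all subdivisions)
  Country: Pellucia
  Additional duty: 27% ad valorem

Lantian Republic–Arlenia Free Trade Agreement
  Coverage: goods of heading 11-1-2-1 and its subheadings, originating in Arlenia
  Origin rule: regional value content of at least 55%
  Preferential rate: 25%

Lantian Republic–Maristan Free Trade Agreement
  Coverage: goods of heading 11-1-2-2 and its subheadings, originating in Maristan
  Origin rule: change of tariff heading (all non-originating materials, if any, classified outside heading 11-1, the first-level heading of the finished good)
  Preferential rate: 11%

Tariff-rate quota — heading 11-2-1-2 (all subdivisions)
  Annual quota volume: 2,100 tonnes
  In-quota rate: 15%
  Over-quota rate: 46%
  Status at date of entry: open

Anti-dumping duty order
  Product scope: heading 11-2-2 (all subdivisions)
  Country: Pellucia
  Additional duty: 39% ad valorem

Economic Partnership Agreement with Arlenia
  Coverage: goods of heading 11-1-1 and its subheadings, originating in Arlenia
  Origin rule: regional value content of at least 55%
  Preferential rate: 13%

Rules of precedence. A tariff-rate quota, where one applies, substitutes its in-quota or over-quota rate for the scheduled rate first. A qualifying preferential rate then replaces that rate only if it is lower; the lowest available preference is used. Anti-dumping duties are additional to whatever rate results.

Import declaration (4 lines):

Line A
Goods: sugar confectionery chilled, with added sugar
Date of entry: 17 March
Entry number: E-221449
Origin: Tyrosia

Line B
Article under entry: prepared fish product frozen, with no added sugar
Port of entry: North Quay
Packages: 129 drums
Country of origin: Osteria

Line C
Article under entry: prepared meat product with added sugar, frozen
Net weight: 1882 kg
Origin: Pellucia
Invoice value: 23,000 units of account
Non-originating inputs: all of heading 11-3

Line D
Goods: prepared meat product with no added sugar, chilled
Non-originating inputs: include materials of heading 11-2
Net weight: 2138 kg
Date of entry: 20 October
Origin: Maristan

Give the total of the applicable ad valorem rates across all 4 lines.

Line A: sugar confectionery → 11-3; chilled → 11-3-2; with added sugar → 11-3-2-2. Scheduled 38%. No special measure applies. → 38%.
Line B: prepared fish product → 11-1; frozen → 11-1-1; with no added sugar → 11-1-1-1. Scheduled 30%. No special measure applies. → 30%.
Line C: prepared meat product → 11-2; frozen → 11-2-2; with added sugar → 11-2-2-2. Scheduled 33%. Pellucia agreement on 11-2: CTH met → 1% available; preferential 1%; anti-dumping (Pellucia, 11-2-2): +39%; total 1% + 39% = 40%. → 40%.
Line D: prepared meat product → 11-2; chilled → 11-2-1; with no added sugar → 11-2-1-1. Scheduled 19%. Maristan agreement on 11-1-2-2: 11-2-1-1 not covered. → 19%.
Sum: 38% + 30% + 40% + 19% = 127%.

127%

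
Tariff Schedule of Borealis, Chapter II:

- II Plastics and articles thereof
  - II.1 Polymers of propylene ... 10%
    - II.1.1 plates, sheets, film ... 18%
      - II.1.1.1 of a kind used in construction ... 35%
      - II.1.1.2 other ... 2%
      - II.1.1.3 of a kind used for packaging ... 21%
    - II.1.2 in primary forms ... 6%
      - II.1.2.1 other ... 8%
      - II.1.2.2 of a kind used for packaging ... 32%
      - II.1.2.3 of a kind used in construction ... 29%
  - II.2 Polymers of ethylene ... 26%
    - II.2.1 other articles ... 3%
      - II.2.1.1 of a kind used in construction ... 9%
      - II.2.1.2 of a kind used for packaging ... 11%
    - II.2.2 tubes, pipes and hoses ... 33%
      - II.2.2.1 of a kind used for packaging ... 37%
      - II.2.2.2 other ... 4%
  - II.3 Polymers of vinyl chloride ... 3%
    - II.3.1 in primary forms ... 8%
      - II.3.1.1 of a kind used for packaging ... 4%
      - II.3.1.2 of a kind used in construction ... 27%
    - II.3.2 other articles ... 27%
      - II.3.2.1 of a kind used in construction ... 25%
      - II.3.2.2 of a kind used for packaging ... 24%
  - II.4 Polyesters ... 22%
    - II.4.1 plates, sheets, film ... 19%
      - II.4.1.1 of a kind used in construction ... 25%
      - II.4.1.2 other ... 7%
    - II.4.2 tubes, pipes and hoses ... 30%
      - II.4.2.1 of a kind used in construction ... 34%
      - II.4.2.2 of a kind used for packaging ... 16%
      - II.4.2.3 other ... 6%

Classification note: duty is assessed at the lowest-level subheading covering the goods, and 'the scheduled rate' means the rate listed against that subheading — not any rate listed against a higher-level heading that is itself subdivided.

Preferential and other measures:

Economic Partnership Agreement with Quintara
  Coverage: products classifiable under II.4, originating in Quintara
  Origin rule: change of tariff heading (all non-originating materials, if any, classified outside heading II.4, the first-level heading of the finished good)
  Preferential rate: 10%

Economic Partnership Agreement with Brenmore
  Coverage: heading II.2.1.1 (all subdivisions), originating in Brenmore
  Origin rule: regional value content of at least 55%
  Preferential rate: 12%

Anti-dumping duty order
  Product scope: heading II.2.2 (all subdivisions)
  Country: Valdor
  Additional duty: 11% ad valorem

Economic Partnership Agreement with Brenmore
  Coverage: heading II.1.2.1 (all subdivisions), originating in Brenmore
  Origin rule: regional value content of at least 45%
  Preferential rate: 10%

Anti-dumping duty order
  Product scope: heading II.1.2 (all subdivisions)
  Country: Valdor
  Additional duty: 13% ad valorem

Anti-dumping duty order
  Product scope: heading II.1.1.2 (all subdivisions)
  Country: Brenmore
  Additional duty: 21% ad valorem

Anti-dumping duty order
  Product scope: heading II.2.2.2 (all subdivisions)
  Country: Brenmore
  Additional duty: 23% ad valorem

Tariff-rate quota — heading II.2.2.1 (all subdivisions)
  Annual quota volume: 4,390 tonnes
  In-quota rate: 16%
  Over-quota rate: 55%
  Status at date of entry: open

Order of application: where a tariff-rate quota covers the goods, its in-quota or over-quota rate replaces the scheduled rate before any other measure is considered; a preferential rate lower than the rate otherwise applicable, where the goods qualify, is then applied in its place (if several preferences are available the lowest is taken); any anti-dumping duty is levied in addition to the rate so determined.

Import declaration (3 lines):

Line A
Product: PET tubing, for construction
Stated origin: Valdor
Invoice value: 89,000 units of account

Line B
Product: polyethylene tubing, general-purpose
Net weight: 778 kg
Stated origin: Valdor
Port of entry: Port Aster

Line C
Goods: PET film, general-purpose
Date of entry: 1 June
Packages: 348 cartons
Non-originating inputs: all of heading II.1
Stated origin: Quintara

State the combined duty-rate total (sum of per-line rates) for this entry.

56%

Line A: PET → II.4; tubing → II.4.2; for construction → II.4.2.1. Scheduled 34%. No special measure applies. → 34%.
Line B: polyethylene → II.2; tubing → II.2.2; general-purpose → II.2.2.2. Scheduled 4%. anti-dumping (Valdor, II.2.2): +11%; total 4% + 11% = 15%. → 15%.
Line C: PET → II.4; film → II.4.1; general-purpose → II.4.1.2. Scheduled 7%. Quintara agreement on II.4: CTH met → 10% available; preference 10% not lower than 7% → no reduction. → 7%.
Sum: 34% + 15% + 7% = 56%.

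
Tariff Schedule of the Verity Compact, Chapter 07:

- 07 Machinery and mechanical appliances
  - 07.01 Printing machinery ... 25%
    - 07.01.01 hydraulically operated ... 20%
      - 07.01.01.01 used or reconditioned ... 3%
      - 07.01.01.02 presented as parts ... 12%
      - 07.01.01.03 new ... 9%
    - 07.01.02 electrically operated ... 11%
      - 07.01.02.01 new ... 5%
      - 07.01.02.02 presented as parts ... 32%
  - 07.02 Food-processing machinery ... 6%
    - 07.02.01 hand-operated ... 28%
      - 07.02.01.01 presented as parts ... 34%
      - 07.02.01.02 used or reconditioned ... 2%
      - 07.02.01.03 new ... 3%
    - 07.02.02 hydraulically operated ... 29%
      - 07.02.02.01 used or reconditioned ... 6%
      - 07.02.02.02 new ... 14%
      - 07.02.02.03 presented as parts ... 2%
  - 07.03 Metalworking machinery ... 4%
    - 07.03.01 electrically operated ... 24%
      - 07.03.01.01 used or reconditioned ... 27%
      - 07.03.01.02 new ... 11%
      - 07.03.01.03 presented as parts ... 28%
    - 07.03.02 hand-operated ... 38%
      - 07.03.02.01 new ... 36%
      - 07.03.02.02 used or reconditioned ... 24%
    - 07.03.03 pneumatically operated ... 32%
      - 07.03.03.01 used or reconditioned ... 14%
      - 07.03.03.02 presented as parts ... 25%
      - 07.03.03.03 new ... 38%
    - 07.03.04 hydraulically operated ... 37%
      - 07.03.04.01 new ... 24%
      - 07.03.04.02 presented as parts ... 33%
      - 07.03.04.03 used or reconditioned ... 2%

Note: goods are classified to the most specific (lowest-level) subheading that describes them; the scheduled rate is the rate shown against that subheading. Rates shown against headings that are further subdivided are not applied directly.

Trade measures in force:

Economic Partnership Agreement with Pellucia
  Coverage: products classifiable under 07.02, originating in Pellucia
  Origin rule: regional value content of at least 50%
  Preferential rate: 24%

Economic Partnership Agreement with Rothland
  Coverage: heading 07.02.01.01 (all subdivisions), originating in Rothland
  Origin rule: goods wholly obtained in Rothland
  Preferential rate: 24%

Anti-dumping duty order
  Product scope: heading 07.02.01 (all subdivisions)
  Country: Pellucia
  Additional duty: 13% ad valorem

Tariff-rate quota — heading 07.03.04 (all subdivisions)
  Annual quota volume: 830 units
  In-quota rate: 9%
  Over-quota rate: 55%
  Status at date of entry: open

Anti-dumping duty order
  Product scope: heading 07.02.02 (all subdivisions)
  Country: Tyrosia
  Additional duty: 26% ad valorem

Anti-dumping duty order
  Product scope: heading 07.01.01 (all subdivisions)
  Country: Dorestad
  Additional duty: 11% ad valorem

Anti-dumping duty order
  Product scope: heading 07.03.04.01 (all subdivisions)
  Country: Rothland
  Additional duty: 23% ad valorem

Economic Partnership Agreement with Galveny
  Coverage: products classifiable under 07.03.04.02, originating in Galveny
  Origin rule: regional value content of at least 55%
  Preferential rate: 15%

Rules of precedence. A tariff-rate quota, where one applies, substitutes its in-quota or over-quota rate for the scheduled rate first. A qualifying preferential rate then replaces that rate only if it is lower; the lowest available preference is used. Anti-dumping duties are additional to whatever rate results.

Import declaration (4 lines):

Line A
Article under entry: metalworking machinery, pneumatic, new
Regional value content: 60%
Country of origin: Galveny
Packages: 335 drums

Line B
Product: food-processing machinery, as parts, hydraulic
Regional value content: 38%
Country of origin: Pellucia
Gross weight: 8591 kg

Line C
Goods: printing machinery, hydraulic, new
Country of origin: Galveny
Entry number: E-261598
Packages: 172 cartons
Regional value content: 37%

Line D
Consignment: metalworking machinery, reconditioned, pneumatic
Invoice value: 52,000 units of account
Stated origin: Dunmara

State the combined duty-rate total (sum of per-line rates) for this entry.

Line A: metalworking → 07.03; pneumatic → 07.03.03; new → 07.03.03.03. Scheduled 38%. Galveny agreement on 07.03.04.02: 07.03.03.03 not covered. → 38%.
Line B: food-processing → 07.02; hydraulic → 07.02.02; as parts → 07.02.02.03. Scheduled 2%. Pellucia agreement on 07.02: RVC < 50%. → 2%.
Line C: printing → 07.01; hydraulic → 07.01.01; new → 07.01.01.03. Scheduled 9%. Galveny agreement on 07.03.04.02: 07.01.01.03 not covered. → 9%.
Line D: metalworking → 07.03; pneumatic → 07.03.03; reconditioned → 07.03.03.01. Scheduled 14%. No special measure applies. → 14%.
Sum: 38% + 2% + 9% + 14% = 63%.

63%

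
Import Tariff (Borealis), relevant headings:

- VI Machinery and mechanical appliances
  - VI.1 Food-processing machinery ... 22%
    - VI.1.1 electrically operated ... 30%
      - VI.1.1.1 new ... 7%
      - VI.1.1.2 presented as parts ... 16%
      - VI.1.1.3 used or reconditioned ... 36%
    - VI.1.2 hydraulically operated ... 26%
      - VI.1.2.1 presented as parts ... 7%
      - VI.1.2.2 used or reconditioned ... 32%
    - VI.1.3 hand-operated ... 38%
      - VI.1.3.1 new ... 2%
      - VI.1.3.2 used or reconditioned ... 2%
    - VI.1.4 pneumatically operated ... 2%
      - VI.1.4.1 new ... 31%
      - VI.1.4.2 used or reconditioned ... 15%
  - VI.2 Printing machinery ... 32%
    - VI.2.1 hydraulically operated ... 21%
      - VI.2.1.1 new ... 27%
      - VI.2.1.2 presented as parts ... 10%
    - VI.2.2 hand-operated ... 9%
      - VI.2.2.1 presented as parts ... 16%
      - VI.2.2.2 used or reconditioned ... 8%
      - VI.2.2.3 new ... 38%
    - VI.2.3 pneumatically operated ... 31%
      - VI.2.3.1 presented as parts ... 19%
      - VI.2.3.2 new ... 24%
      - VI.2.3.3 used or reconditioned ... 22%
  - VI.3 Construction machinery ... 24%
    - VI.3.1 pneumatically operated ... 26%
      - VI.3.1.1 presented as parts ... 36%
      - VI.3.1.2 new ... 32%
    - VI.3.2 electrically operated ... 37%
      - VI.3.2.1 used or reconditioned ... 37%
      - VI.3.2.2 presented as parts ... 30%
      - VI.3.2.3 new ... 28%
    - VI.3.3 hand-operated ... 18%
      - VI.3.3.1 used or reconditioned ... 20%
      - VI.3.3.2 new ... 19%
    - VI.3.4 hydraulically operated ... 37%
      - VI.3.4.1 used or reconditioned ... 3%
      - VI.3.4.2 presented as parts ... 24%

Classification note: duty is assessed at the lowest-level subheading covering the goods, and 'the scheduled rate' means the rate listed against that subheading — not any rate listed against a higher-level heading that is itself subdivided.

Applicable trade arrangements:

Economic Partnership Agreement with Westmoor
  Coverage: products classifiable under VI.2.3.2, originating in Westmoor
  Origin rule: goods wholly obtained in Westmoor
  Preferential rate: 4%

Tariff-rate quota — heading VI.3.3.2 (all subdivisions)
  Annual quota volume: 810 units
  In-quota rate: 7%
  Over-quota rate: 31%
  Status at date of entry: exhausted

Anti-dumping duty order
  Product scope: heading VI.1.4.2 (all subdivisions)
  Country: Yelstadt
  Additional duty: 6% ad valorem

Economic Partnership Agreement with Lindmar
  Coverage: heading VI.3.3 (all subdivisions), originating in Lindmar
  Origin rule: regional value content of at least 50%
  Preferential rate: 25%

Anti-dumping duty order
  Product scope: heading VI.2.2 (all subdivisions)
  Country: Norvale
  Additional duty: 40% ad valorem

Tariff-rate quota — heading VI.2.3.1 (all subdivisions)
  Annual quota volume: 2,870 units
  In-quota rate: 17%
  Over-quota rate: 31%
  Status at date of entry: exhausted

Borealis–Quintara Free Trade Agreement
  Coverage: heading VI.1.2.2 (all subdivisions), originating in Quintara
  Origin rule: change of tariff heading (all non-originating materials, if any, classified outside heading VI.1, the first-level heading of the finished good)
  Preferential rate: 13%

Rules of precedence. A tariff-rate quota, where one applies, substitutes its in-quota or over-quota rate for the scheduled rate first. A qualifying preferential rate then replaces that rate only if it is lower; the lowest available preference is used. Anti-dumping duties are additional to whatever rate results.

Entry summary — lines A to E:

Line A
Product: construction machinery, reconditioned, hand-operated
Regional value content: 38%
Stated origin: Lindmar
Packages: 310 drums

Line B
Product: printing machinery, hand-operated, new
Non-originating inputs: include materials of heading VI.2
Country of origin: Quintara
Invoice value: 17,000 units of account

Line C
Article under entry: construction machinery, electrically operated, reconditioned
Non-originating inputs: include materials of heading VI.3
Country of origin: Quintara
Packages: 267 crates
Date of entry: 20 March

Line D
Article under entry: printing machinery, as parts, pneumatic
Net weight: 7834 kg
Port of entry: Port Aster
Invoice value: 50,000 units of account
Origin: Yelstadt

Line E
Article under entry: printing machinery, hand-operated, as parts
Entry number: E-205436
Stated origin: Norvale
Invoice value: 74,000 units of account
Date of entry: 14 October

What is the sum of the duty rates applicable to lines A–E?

182%

Line A: construction → VI.3; hand-operated → VI.3.3; reconditioned → VI.3.3.1. Scheduled 20%. Lindmar agreement on VI.3.3: RVC < 50%. → 20%.
Line B: printing → VI.2; hand-operated → VI.2.2; new → VI.2.2.3. Scheduled 38%. Quintara agreement on VI.1.2.2: VI.2.2.3 not covered. → 38%.
Line C: construction → VI.3; electrically operated → VI.3.2; reconditioned → VI.3.2.1. Scheduled 37%. Quintara agreement on VI.1.2.2: VI.3.2.1 not covered. → 37%.
Line D: printing → VI.2; pneumatic → VI.2.3; as parts → VI.2.3.1. Scheduled 19%. quota on VI.2.3.1 exhausted → over-quota 31%. → 31%.
Line E: printing → VI.2; hand-operated → VI.2.2; as parts → VI.2.2.1. Scheduled 16%. anti-dumping (Norvale, VI.2.2): +40%; total 16% + 40% = 56%. → 56%.
Sum: 20% + 38% + 37% + 31% + 56% = 182%.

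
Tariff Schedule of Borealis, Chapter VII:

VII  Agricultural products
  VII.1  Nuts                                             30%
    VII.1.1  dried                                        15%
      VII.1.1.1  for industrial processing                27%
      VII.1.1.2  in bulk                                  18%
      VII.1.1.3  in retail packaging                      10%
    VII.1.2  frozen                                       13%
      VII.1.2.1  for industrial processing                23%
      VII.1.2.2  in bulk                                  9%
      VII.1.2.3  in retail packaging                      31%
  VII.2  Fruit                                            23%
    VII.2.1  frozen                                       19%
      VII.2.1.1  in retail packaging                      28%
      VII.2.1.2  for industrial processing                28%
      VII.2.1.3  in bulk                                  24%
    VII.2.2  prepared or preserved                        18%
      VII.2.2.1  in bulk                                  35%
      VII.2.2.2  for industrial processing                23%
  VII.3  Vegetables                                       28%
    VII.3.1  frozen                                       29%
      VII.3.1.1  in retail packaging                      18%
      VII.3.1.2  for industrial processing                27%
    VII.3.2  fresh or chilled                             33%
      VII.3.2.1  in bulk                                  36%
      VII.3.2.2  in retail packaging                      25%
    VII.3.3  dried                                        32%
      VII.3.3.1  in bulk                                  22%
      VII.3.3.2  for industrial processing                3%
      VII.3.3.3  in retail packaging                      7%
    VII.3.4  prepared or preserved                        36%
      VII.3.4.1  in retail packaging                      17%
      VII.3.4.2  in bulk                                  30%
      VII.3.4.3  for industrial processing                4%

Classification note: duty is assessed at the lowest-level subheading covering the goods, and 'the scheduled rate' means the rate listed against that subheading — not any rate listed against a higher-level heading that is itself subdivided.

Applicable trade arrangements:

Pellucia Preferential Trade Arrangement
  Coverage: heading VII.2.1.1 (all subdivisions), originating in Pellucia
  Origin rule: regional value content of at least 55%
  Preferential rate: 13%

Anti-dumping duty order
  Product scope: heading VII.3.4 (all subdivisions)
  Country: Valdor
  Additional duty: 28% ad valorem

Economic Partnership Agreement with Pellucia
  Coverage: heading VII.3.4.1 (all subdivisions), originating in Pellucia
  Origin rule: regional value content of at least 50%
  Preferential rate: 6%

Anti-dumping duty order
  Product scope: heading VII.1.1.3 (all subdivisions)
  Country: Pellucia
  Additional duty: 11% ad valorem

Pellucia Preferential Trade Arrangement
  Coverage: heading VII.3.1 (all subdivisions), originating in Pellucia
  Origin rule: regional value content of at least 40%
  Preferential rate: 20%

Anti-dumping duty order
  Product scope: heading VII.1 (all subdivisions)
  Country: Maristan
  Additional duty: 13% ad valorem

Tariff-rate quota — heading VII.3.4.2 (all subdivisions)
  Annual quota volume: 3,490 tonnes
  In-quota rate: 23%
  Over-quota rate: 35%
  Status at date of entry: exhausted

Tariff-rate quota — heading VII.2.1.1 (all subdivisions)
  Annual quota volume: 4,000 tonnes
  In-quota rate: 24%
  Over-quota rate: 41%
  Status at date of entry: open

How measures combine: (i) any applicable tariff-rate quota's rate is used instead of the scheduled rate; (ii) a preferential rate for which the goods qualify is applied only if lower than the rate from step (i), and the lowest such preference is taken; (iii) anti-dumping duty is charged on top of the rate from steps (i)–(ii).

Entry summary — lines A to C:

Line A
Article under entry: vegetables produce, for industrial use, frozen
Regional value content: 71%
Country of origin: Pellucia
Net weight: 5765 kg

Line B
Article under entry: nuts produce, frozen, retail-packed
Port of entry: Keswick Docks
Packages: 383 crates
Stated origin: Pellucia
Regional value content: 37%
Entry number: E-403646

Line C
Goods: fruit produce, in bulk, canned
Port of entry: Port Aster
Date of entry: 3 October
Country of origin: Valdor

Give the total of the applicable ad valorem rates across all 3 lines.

86%

Line A: vegetables → VII.3; frozen → VII.3.1; for industrial use → VII.3.1.2. Scheduled 27%. Pellucia agreement on VII.2.1.1: VII.3.1.2 not covered; Pellucia agreement on VII.3.4.1: VII.3.1.2 not covered; Pellucia agreement on VII.3.1: RVC ≥ 40% → 20% available; preferential 20%. → 20%.
Line B: nuts → VII.1; frozen → VII.1.2; retail-packed → VII.1.2.3. Scheduled 31%. Pellucia agreement on VII.2.1.1: VII.1.2.3 not covered; Pellucia agreement on VII.3.4.1: VII.1.2.3 not covered; Pellucia agreement on VII.3.1: VII.1.2.3 not covered. → 31%.
Line C: fruit → VII.2; canned → VII.2.2; in bulk → VII.2.2.1. Scheduled 35%. No special measure applies. → 35%.
Sum: 20% + 31% + 35% = 86%.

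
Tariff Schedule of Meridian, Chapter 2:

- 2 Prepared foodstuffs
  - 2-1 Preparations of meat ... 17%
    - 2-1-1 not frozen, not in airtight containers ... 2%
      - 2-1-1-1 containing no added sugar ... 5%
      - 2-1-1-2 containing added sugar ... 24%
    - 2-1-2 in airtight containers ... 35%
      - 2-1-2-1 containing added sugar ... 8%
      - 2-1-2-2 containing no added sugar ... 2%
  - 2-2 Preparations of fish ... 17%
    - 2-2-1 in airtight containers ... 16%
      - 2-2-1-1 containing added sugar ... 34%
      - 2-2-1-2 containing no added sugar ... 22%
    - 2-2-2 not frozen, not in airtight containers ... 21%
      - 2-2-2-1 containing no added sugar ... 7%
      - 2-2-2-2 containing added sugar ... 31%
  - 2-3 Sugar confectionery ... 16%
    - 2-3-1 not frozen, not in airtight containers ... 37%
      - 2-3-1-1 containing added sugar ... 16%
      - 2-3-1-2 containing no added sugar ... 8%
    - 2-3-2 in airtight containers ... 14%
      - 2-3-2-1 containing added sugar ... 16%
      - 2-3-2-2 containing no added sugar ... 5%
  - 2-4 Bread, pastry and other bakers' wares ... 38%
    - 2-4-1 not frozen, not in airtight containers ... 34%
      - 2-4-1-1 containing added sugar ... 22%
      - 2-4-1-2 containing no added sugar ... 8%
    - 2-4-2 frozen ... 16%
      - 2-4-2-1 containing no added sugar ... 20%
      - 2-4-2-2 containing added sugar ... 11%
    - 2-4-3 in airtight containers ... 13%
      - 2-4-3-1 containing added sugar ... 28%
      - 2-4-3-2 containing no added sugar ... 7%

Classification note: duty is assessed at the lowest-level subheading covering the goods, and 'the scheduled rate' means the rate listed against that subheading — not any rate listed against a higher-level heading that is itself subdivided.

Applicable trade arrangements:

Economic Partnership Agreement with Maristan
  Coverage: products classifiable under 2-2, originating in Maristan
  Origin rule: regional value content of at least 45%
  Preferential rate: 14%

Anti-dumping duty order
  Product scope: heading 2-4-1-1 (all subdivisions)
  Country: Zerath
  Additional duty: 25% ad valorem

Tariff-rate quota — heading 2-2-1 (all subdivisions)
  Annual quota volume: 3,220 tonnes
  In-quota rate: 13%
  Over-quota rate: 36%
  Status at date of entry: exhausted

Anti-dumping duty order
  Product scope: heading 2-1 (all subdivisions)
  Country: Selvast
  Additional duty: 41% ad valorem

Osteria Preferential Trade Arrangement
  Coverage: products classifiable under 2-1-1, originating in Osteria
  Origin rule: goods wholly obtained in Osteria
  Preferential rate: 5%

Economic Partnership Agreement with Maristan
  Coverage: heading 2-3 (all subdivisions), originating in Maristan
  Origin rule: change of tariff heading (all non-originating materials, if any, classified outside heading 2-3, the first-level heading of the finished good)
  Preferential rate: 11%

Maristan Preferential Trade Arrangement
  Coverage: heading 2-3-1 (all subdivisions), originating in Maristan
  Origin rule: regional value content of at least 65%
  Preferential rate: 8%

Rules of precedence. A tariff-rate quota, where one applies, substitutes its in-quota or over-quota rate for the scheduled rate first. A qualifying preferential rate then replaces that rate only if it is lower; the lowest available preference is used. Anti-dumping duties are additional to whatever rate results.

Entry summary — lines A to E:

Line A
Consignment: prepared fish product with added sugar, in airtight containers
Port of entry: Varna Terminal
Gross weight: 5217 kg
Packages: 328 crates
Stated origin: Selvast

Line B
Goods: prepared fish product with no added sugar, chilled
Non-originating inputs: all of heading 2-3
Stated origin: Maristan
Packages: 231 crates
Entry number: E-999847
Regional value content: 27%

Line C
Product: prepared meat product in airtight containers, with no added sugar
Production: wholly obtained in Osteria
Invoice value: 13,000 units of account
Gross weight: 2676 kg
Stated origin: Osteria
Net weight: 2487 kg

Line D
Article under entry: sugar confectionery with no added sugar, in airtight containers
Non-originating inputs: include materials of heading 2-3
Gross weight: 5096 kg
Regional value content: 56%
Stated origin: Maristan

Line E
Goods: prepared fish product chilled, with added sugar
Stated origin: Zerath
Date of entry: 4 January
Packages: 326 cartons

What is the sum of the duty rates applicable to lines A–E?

Line A: prepared fish product → 2-2; in airtight containers → 2-2-1; with added sugar → 2-2-1-1. Scheduled 34%. quota on 2-2-1 exhausted → over-quota 36%. → 36%.
Line B: prepared fish product → 2-2; chilled → 2-2-2; with no added sugar → 2-2-2-1. Scheduled 7%. Maristan agreement on 2-2: RVC < 45%; Maristan agreement on 2-3: 2-2-2-1 not covered; Maristan agreement on 2-3-1: 2-2-2-1 not covered. → 7%.
Line C: prepared meat product → 2-1; in airtight containers → 2-1-2; with no added sugar → 2-1-2-2. Scheduled 2%. Osteria agreement on 2-1-1: 2-1-2-2 not covered. → 2%.
Line D: sugar confectionery → 2-3; in airtight containers → 2-3-2; with no added sugar → 2-3-2-2. Scheduled 5%. Maristan agreement on 2-2: 2-3-2-2 not covered; Maristan agreement on 2-3: CTH not met; Maristan agreement on 2-3-1: 2-3-2-2 not covered. → 5%.
Line E: prepared fish product → 2-2; chilled → 2-2-2; with added sugar → 2-2-2-2. Scheduled 31%. No special measure applies. → 31%.
Sum: 36% + 7% + 2% + 5% + 31% = 81%.

81%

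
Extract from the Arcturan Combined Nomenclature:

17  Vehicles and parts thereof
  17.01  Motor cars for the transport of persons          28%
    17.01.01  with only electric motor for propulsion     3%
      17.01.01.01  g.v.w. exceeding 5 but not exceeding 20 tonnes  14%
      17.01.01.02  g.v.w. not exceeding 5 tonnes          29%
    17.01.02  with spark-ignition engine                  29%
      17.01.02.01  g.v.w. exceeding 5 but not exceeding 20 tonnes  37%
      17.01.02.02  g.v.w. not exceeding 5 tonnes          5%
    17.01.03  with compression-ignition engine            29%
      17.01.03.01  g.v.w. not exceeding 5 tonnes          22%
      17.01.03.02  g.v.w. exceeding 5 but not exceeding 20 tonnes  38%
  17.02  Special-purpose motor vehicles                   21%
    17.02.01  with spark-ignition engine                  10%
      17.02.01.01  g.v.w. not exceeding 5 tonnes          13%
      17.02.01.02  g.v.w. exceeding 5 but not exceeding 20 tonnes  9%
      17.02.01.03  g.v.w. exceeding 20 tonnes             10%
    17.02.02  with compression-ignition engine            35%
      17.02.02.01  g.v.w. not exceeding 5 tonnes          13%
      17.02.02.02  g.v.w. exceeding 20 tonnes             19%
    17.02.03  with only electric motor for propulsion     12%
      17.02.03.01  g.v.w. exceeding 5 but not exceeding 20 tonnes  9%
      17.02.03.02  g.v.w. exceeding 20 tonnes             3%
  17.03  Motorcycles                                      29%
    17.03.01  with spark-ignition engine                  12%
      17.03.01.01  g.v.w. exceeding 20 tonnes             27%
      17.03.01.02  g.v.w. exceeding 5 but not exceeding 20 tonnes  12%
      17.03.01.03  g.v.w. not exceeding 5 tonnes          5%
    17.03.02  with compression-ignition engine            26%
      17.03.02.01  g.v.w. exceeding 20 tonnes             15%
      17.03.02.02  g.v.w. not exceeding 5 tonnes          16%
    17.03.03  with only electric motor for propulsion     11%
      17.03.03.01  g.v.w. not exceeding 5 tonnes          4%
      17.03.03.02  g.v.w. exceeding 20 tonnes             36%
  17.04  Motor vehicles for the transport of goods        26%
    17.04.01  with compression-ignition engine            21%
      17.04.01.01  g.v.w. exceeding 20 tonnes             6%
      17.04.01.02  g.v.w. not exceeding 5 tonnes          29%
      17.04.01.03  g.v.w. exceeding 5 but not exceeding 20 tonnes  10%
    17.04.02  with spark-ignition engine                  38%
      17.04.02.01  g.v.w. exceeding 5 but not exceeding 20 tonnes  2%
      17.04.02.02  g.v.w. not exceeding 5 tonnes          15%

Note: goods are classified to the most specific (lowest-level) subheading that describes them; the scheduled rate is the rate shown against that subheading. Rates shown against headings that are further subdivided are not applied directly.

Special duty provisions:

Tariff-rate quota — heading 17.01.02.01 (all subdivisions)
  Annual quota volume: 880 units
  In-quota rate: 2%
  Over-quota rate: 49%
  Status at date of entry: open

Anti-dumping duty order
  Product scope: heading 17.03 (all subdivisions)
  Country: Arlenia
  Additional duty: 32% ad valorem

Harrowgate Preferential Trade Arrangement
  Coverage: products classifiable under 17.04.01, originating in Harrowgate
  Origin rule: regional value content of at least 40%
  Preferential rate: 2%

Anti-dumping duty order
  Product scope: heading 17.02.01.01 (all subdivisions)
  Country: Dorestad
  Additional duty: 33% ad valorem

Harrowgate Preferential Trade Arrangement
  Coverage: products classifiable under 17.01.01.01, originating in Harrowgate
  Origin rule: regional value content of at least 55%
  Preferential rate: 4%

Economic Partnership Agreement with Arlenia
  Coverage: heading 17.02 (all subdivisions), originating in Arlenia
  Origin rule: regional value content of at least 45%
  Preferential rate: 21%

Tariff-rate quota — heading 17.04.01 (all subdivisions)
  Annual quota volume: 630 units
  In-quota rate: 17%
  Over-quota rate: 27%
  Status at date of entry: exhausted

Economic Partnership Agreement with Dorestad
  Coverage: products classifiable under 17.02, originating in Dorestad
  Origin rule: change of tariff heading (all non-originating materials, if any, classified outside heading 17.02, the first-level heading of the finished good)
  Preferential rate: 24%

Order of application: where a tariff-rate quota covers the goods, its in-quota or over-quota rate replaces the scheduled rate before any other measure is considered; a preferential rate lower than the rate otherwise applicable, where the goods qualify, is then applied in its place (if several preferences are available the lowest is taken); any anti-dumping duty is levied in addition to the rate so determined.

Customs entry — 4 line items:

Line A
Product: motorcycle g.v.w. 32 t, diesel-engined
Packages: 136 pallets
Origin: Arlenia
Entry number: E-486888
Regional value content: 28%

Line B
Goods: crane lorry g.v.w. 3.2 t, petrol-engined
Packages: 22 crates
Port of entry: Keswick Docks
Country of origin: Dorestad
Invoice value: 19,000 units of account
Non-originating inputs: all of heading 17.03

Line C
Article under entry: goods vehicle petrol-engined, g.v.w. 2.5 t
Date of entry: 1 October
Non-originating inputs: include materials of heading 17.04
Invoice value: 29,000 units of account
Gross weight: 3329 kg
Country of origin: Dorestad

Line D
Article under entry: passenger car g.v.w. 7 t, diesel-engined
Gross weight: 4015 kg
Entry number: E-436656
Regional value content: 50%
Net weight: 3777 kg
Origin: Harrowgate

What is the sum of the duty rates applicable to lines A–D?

146%

Line A: motorcycle → 17.03; diesel-engined → 17.03.02; g.v.w. 32 t → 17.03.02.01. Scheduled 15%. Arlenia agreement on 17.02: 17.03.02.01 not covered; anti-dumping (Arlenia, 17.03): +32%; total 15% + 32% = 47%. → 47%.
Line B: crane lorry → 17.02; petrol-engined → 17.02.01; g.v.w. 3.2 t → 17.02.01.01. Scheduled 13%. Dorestad agreement on 17.02: CTH met → 24% available; preference 24% not lower than 13% → no reduction; anti-dumping (Dorestad, 17.02.01.01): +33%; total 13% + 33% = 46%. → 46%.
Line C: goods vehicle → 17.04; petrol-engined → 17.04.02; g.v.w. 2.5 t → 17.04.02.02. Scheduled 15%. Dorestad agreement on 17.02: 17.04.02.02 not covered. → 15%.
Line D: passenger car → 17.01; diesel-engined → 17.01.03; g.v.w. 7 t → 17.01.03.02. Scheduled 38%. Harrowgate agreement on 17.04.01: 17.01.03.02 not covered; Harrowgate agreement on 17.01.01.01: 17.01.03.02 not covered. → 38%.
Sum: 47% + 46% + 15% + 38% = 146%.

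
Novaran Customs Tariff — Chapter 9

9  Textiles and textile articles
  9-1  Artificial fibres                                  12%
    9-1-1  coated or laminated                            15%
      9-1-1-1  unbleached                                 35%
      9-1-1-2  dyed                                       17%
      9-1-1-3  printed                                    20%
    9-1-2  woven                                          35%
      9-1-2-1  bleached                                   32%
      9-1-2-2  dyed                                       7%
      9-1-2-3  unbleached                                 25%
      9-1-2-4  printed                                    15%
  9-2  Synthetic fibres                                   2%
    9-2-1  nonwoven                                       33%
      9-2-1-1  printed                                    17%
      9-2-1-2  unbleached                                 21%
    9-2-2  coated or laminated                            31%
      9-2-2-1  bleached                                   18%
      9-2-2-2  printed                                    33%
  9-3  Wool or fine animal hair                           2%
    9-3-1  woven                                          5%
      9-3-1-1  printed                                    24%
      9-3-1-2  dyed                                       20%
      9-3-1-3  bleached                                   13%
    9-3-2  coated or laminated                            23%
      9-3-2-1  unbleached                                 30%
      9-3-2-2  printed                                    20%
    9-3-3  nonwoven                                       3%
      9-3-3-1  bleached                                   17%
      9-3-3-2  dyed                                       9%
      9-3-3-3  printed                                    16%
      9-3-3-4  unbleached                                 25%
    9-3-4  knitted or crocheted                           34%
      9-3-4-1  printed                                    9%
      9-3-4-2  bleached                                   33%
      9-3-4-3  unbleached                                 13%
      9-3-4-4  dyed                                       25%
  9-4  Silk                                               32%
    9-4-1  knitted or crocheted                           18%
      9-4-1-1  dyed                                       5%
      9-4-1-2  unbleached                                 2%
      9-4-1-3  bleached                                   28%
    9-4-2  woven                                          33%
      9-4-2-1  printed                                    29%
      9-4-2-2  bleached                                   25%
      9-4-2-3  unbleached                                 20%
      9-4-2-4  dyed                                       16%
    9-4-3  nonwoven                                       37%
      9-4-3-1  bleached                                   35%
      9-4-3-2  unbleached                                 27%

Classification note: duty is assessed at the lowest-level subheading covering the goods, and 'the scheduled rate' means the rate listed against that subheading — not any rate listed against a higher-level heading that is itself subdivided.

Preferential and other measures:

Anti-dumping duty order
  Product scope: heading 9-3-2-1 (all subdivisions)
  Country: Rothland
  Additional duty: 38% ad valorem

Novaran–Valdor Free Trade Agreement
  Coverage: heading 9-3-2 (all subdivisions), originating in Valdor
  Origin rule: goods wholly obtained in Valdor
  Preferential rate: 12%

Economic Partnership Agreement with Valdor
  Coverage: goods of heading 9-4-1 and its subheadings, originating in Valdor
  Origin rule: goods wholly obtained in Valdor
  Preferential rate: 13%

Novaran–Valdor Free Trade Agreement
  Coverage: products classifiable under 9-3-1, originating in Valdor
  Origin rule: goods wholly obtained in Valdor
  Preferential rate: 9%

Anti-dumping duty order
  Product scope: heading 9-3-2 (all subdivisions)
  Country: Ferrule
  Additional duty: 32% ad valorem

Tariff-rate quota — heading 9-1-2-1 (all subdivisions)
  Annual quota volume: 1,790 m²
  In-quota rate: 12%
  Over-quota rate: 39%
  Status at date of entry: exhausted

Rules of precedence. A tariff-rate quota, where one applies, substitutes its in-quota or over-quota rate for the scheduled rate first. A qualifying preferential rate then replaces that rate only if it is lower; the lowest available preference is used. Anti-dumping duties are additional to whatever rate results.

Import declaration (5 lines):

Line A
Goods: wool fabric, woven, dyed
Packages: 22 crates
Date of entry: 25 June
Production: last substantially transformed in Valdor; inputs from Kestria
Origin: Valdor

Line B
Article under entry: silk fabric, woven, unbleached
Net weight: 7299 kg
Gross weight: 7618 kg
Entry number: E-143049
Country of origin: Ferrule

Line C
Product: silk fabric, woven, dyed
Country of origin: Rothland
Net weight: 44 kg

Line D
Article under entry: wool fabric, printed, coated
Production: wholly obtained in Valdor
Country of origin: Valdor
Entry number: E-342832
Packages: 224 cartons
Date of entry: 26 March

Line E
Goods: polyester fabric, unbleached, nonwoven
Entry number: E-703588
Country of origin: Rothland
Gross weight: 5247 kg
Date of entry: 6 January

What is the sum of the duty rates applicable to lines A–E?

89%

Line A: wool → 9-3; woven → 9-3-1; dyed → 9-3-1-2. Scheduled 20%. Valdor agreement on 9-3-2: 9-3-1-2 not covered; Valdor agreement on 9-4-1: 9-3-1-2 not covered; Valdor agreement on 9-3-1: not wholly obtained. → 20%.
Line B: silk → 9-4; woven → 9-4-2; unbleached → 9-4-2-3. Scheduled 20%. No special measure applies. → 20%.
Line C: silk → 9-4; woven → 9-4-2; dyed → 9-4-2-4. Scheduled 16%. No special measure applies. → 16%.
Line D: wool → 9-3; coated → 9-3-2; printed → 9-3-2-2. Scheduled 20%. Valdor agreement on 9-3-2: wholly obtained → 12% available; Valdor agreement on 9-4-1: 9-3-2-2 not covered; Valdor agreement on 9-3-1: 9-3-2-2 not covered; preferential 12%. → 12%.
Line E: polyester → 9-2; nonwoven → 9-2-1; unbleached → 9-2-1-2. Scheduled 21%. No special measure applies. → 21%.
Sum: 20% + 20% + 16% + 12% + 21% = 89%.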